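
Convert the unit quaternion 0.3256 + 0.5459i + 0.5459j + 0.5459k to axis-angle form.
axis = (√3/3, √3/3, √3/3), θ = 142°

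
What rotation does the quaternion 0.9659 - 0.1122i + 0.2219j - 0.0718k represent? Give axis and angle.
axis = (-0.4335, 0.8574, -0.2774), θ = π/6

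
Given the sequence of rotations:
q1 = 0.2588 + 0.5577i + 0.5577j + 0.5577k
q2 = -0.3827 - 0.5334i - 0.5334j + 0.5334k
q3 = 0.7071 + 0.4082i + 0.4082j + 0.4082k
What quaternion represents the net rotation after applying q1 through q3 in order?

q2 · q1 = 0.1984 - 0.9464i + 0.2435j - 0.0754k
q3 · q2 · q1 = 0.458 - 0.7184i - 0.1024j + 0.5134k
0.458 - 0.7184i - 0.1024j + 0.5134k


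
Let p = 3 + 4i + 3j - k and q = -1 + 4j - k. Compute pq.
-16 - 3i + 13j + 14k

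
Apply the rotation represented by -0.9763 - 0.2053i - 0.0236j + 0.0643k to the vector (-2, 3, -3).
(-1.635, 4.166, -1.405)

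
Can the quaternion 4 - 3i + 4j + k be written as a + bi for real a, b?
No. The quaternion 4 - 3i + 4j + k has j-coefficient y = 4 and k-coefficient z = 1, not both zero, so it does not lie in the complex subalgebra spanned by 1 and i.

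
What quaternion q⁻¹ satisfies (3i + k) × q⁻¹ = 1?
-0.3i - 0.1k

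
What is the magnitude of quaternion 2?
2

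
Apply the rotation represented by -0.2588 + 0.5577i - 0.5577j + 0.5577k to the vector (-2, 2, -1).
(-1.089, 1.667, -2.244)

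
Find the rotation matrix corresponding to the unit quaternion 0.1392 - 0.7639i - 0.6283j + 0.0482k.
[[0.2058, 0.9465, -0.2486], [0.9733, -0.1717, 0.1521], [0.1013, -0.2732, -0.9566]]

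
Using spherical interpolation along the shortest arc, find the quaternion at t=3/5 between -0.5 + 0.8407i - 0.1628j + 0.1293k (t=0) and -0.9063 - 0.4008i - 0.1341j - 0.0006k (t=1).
-0.9668 + 0.1536i - 0.1917j + 0.0703k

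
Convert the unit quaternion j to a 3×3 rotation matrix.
[[-1, 0, 0], [0, 1, 0], [0, 0, -1]]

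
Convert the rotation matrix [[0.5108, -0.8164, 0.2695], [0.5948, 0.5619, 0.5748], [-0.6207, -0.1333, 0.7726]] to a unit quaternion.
0.8434 - 0.2099i + 0.2639j + 0.4183k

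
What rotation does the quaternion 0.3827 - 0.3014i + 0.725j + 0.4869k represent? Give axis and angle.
axis = (-0.3262, 0.7847, 0.527), θ = 3π/4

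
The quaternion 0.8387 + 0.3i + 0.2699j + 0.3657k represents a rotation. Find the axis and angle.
axis = (0.5509, 0.4956, 0.6715), θ = 66°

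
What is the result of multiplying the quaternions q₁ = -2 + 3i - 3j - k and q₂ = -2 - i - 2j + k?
2 - 9i + 8j - 9k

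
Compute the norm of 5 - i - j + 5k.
√52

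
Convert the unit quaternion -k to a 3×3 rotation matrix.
[[-1, 0, 0], [0, -1, 0], [0, 0, 1]]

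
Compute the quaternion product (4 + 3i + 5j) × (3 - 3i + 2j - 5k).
11 - 28i + 38j + k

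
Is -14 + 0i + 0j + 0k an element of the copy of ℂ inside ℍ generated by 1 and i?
Yes. The quaternion -14 has j- and k-coefficients y = z = 0, so it lies in the complex subalgebra spanned by 1 and i.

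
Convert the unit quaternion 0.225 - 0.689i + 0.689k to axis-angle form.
axis = (-√2/2, 0, √2/2), θ = 154°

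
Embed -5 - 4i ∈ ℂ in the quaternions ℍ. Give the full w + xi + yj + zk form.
-5 - 4i + 0j + 0k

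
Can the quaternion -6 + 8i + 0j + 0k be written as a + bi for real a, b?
Yes. The quaternion -6 + 8i has j- and k-coefficients y = z = 0, so it lies in the complex subalgebra spanned by 1 and i.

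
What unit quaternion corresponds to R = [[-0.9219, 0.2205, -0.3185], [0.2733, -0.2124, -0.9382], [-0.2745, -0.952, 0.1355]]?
0.0175 - 0.1968i - 0.6273j + 0.7533k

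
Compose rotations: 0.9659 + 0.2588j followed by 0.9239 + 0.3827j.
0.7934 + 0.6088j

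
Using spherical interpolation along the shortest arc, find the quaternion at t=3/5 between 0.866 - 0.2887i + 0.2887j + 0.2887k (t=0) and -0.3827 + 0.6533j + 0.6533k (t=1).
0.193 - 0.1656i + 0.6839j + 0.6839k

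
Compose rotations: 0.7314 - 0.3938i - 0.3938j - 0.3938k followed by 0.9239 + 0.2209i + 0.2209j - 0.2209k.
0.7627 - 0.3762i - 0.0283j - 0.5254k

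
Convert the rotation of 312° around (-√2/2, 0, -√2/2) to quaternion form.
-0.9135 - 0.2876i - 0.2876k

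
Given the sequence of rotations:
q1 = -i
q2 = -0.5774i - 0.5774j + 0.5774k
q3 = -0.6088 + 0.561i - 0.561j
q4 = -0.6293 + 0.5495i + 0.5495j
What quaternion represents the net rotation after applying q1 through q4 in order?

q2 · q1 = -0.5774 - 0.5774j - 0.5774k
q3 · q2 · q1 = 0.0276 + 0.9994j + 0.0276k
q4 · q3 · q2 · q1 = -0.5665 + 0.0303i - 0.6289j + 0.5318k
-0.5665 + 0.0303i - 0.6289j + 0.5318k


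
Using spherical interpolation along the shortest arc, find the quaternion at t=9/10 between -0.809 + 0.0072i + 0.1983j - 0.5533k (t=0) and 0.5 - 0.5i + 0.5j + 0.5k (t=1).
-0.5579 + 0.4645i - 0.4406j - 0.5281k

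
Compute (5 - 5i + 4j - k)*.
5 + 5i - 4j + k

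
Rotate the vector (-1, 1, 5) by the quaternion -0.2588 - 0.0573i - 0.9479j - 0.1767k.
(3.431, 2.258, -3.183)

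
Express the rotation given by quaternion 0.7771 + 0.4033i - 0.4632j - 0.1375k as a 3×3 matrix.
[[0.5331, -0.1599, -0.8308], [-0.5873, 0.6369, -0.4994], [0.609, 0.7542, 0.2456]]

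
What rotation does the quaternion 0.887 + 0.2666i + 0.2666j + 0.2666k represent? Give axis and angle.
axis = (√3/3, √3/3, √3/3), θ = 55°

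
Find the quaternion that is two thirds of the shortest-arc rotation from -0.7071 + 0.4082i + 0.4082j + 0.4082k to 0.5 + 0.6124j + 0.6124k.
0.0842 + 0.1886i + 0.6919j + 0.6919k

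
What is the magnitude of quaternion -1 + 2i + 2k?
3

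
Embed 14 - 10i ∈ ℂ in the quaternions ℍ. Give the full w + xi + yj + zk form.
14 - 10i + 0j + 0k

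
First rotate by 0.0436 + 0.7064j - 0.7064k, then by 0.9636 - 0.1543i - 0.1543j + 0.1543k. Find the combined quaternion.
0.26 - 0.0067i + 0.565j - 0.783k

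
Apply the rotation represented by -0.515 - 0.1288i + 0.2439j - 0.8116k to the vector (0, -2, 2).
(1.713, -0.356, 2.222)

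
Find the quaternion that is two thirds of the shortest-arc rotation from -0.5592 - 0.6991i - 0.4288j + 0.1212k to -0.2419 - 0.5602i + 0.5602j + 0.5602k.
-0.421 - 0.7252i + 0.2523j + 0.4829k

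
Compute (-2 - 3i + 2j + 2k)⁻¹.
-0.0952 + 0.1429i - 0.0952j - 0.0952k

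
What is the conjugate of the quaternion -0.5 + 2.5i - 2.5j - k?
-0.5 - 2.5i + 2.5j + k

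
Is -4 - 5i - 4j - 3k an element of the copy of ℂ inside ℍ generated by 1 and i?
No. The quaternion -4 - 5i - 4j - 3k has j-coefficient y = -4 and k-coefficient z = -3, not both zero, so it does not lie in the complex subalgebra spanned by 1 and i.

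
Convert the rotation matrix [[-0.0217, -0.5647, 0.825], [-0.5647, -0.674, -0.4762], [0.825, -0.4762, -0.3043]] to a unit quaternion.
0.6994i - 0.4037j + 0.5898k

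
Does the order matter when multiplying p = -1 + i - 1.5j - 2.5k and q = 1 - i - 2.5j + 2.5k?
Yes: pq = 2.5 - 8i + j - 9k ≠ 2.5 + 12i + j - k = qp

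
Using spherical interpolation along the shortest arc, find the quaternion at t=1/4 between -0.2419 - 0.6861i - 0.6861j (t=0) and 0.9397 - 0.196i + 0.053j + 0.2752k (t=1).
-0.5494 - 0.5408i - 0.6294j - 0.0978k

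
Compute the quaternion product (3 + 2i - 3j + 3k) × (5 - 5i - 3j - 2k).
22 + 10i - 35j - 12k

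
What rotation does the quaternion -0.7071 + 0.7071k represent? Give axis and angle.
axis = (0, 0, 1), θ = 3π/2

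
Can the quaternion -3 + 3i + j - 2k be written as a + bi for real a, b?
No. The quaternion -3 + 3i + j - 2k has j-coefficient y = 1 and k-coefficient z = -2, not both zero, so it does not lie in the complex subalgebra spanned by 1 and i.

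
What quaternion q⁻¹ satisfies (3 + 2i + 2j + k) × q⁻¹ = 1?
0.1667 - 0.1111i - 0.1111j - 0.0556k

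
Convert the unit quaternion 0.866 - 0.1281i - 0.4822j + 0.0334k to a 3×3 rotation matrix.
[[0.5327, 0.0657, -0.8437], [0.1814, 0.9649, 0.1897], [0.8266, -0.2541, 0.5021]]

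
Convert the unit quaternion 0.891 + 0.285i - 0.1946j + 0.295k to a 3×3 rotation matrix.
[[0.7502, -0.6366, -0.1786], [0.4148, 0.6635, -0.6227], [0.5149, 0.3931, 0.7618]]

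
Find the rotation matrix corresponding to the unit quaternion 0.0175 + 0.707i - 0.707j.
[[0.0003, -0.9997, -0.0247], [-0.9997, 0.0003, -0.0247], [0.0247, 0.0247, -0.9994]]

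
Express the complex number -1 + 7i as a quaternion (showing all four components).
-1 + 7i + 0j + 0k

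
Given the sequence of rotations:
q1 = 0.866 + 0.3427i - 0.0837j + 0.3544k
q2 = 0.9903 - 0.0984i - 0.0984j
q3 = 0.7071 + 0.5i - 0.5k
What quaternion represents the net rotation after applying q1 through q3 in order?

q2 · q1 = 0.8831 + 0.2193i - 0.1332j + 0.3929k
q3 · q2 · q1 = 0.7112 + 0.53i - 0.4003j - 0.2303k
0.7112 + 0.53i - 0.4003j - 0.2303k


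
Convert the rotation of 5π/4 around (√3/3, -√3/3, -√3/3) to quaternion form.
-0.3827 + 0.5334i - 0.5334j - 0.5334k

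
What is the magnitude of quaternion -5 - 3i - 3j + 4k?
√59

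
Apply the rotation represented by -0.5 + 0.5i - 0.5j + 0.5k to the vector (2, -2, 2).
(2, -2, 2)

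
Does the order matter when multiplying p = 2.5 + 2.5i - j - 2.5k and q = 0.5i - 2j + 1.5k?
Yes: pq = 0.5 - 5.25i - 10j - 0.75k ≠ 0.5 + 7.75i + 8.25k = qp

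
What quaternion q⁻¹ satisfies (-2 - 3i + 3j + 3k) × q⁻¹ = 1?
-0.0645 + 0.0968i - 0.0968j - 0.0968k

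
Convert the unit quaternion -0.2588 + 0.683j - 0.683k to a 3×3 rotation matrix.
[[-0.866, -0.3535, -0.3535], [0.3535, 0.067, -0.933], [0.3535, -0.933, 0.067]]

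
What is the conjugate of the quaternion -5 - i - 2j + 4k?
-5 + i + 2j - 4k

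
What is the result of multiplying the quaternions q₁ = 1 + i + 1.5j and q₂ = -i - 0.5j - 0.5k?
1.75 - 1.75i + 0.5k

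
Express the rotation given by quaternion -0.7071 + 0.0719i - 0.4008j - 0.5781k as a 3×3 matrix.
[[0.0103, -0.8752, 0.4837], [0.7599, 0.3213, 0.5651], [-0.6499, 0.3617, 0.6684]]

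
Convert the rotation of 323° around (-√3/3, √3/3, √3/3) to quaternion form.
-0.9483 - 0.1832i + 0.1832j + 0.1832k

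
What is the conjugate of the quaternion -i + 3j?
i - 3j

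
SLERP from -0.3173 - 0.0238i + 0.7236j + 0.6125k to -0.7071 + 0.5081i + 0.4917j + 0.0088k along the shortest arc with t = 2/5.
-0.5344 + 0.2165i + 0.706j + 0.4113k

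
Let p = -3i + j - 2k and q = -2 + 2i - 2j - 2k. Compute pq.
4 - 12j + 8k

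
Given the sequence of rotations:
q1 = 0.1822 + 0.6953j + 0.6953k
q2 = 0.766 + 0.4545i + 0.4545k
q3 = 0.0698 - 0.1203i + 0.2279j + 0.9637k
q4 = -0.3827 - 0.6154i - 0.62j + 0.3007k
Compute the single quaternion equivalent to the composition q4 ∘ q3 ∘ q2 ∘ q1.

q2 · q1 = -0.1764 - 0.2332i + 0.2166j + 0.9314k
q3 · q2 · q1 = -0.9873 + 0.0085i - 0.1378j - 0.0779k
q4 · q3 · q2 · q1 = 0.3211 + 0.6941i + 0.6195j - 0.177k
0.3211 + 0.6941i + 0.6195j - 0.177k


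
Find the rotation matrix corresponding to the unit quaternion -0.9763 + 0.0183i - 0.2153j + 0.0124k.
[[0.907, 0.0163, 0.4208], [-0.0321, 0.999, 0.0304], [-0.4199, -0.0411, 0.9066]]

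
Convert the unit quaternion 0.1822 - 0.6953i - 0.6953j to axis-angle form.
axis = (-√2/2, -√2/2, 0), θ = 159°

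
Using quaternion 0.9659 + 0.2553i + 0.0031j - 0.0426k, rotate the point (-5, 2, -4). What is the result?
(-4.751, 4.109, -2.354)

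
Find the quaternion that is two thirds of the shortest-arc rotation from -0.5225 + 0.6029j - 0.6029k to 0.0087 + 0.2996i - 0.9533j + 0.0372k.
-0.2049 - 0.217i + 0.9195j - 0.256k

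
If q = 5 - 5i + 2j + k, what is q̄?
5 + 5i - 2j - k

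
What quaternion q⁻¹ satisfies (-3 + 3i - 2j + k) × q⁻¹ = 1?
-0.1304 - 0.1304i + 0.087j - 0.0435k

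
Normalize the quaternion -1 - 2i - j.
-0.4082 - 0.8165i - 0.4082j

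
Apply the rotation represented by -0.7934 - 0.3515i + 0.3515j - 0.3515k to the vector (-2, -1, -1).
(0.104, -0.322, -2.426)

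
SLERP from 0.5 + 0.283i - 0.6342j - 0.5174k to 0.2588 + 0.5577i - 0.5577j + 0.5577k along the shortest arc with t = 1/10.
0.507 + 0.34i - 0.6727j - 0.4181k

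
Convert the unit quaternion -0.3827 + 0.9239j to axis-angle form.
axis = (0, 1, 0), θ = 5π/4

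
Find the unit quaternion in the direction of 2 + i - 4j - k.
0.4264 + 0.2132i - 0.8528j - 0.2132k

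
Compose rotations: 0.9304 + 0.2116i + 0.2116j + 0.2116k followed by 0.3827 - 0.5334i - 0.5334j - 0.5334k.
0.6947 - 0.4153i - 0.4153j - 0.4153k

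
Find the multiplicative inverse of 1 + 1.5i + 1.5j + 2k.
0.1053 - 0.1579i - 0.1579j - 0.2105k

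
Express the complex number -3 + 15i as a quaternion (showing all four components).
-3 + 15i + 0j + 0k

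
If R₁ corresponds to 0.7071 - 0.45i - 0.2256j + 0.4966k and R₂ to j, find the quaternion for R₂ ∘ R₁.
0.2256 + 0.4966i + 0.7071j + 0.45k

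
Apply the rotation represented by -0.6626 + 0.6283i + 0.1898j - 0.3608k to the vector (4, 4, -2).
(3.122, 1.276, -4.963)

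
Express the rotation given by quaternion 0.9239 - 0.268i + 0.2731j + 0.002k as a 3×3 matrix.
[[0.8508, -0.1501, 0.5036], [-0.1427, 0.8563, 0.4963], [-0.5057, -0.4941, 0.7072]]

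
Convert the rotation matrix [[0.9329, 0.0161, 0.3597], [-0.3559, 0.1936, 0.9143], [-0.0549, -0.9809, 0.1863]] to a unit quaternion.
0.7604 - 0.6231i + 0.1363j - 0.1223k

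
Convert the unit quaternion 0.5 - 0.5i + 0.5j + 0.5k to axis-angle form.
axis = (-√3/3, √3/3, √3/3), θ = 2π/3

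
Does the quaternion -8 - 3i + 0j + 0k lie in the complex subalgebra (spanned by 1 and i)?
Yes. The quaternion -8 - 3i has j- and k-coefficients y = z = 0, so it lies in the complex subalgebra spanned by 1 and i.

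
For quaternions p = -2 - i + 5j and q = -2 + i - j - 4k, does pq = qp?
No: pq = 10 - 20i - 12j + 4k ≠ 10 + 20i - 4j + 12k = qp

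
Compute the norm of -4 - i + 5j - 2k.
√46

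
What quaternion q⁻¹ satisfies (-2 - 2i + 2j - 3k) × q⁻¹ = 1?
-0.0952 + 0.0952i - 0.0952j + 0.1429k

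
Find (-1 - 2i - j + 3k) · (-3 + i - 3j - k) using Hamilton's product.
5 + 15i + 7j - k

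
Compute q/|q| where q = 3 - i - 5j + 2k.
0.4804 - 0.1601i - 0.8006j + 0.3203k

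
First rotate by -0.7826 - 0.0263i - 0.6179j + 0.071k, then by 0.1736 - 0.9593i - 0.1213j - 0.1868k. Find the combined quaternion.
-0.2228 + 0.6221i + 0.0607j + 0.7481k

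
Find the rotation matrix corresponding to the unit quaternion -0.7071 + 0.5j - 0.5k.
[[0, -0.7071, -0.7071], [0.7071, 0.5, -0.5], [0.7071, -0.5, 0.5]]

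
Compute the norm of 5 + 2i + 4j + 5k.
√70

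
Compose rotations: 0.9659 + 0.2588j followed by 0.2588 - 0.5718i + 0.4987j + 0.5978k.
0.1209 - 0.707i + 0.5487j + 0.4294k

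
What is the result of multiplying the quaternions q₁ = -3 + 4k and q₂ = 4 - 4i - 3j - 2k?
-4 + 24i - 7j + 22k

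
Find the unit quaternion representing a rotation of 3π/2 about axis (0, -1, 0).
-0.7071 - 0.7071j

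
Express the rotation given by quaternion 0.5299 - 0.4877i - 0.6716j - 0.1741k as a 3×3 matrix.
[[0.0373, 0.8396, -0.5419], [0.4706, 0.4637, 0.7507], [0.8816, -0.283, -0.3778]]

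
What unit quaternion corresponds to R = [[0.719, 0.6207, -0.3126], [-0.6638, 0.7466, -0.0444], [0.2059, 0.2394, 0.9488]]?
0.9239 + 0.0768i - 0.1403j - 0.3476k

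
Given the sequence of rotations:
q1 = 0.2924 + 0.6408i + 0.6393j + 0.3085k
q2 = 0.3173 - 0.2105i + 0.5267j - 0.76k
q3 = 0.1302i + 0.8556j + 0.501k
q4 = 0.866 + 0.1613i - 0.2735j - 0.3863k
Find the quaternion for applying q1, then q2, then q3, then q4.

q2 · q1 = 0.1254 + 0.7901i - 0.0652j - 0.5964k
q3 · q2 · q1 = 0.2517 - 0.4613i + 0.5808j - 0.6217k
q4 · q3 · q2 · q1 = 0.2111 + 0.0355i + 0.7126j - 0.6681k
0.2111 + 0.0355i + 0.7126j - 0.6681k


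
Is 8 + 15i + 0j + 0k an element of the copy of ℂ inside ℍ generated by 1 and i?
Yes. The quaternion 8 + 15i has j- and k-coefficients y = z = 0, so it lies in the complex subalgebra spanned by 1 and i.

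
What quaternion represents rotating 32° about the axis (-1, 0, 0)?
0.9613 - 0.2756i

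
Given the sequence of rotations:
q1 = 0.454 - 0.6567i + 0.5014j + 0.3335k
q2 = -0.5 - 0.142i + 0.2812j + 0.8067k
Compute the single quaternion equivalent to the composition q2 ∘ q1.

q2 · q1 = -0.7303 - 0.0468i - 0.6054j + 0.313k
-0.7303 - 0.0468i - 0.6054j + 0.313k


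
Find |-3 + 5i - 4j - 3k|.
√59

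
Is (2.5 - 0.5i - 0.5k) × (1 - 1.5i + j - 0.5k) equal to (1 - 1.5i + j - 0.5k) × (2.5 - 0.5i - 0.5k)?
No: pq = 1.5 - 3.75i + 3j - 2.25k ≠ 1.5 - 4.75i + 2j - 1.25k = qp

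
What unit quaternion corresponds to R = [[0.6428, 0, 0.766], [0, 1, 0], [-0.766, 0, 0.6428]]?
0.9063 + 0.4226j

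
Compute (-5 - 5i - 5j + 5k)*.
-5 + 5i + 5j - 5k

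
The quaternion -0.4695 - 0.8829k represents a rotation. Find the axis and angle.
axis = (0, 0, -1), θ = 236°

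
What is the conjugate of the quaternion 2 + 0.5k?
2 - 0.5k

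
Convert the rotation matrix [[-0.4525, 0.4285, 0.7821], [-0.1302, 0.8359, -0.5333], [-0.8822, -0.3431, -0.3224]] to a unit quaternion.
0.515 + 0.0923i + 0.8079j - 0.2712k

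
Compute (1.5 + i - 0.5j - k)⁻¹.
0.3333 - 0.2222i + 0.1111j + 0.2222k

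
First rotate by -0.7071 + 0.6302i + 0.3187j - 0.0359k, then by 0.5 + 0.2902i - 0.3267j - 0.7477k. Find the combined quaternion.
-0.4592 + 0.3599i - 0.0704j + 0.8091k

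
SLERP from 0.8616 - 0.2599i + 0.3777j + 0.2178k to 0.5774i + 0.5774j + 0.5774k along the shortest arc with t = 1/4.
0.7538 - 0.0289i + 0.5289j + 0.389k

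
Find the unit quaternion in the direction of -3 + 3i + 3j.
-0.5774 + 0.5774i + 0.5774j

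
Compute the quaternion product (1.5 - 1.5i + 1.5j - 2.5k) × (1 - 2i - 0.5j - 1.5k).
-4.5 - 8i + 3.5j - k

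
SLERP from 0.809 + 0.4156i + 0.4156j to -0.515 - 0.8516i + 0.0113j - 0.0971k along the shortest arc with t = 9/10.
0.5587 + 0.8238i + 0.0348j + 0.0888k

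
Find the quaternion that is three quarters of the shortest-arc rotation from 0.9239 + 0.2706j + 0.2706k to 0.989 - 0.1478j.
0.9966 - 0.0425j + 0.0705k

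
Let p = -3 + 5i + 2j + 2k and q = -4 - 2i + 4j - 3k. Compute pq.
20 - 28i - 9j + 25k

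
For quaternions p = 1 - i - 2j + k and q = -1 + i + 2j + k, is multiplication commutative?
No: pq = 3 - 2i + 6j ≠ 3 + 6i + 2j = qp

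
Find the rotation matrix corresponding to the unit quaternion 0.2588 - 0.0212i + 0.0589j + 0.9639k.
[[-0.8651, -0.5014, -0.0104], [0.4964, -0.8591, 0.1245], [-0.0714, 0.1026, 0.9922]]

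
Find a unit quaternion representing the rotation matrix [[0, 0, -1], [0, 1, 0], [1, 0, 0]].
0.7071 - 0.7071j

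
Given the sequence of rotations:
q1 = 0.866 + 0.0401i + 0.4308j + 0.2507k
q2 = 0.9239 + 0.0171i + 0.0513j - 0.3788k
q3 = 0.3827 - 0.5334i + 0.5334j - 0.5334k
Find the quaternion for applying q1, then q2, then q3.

q2 · q1 = 0.8723 + 0.2279i + 0.423j - 0.0911k
q3 · q2 · q1 = 0.1812 - 0.201i + 0.457j - 0.8473k
0.1812 - 0.201i + 0.457j - 0.8473k


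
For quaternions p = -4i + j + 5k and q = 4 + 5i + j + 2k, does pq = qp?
No: pq = 9 - 19i + 37j + 11k ≠ 9 - 13i - 29j + 29k = qp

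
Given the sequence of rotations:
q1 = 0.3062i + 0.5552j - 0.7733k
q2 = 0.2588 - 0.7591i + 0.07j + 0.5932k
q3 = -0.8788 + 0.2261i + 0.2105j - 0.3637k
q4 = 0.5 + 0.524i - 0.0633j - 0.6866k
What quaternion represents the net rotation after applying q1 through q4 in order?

q2 · q1 = 0.6523 - 0.3042i - 0.2617j - 0.643k
q3 · q2 · q1 = -0.6832 + 0.1843i + 0.6233j + 0.3327k
q4 · q3 · q2 · q1 = -0.1703 + 0.1411i + 0.054j + 0.9737k
-0.1703 + 0.1411i + 0.054j + 0.9737k


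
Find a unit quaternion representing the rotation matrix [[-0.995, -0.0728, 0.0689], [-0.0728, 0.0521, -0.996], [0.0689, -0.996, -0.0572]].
-0.0502i + 0.7253j - 0.6866k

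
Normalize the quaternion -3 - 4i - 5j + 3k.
-0.3906 - 0.5208i - 0.6509j + 0.3906k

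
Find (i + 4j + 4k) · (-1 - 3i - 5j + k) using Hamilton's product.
19 + 23i - 17j + 3k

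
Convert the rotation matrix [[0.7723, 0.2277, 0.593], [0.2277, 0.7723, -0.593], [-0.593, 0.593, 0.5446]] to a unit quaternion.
0.8788 + 0.3374i + 0.3374j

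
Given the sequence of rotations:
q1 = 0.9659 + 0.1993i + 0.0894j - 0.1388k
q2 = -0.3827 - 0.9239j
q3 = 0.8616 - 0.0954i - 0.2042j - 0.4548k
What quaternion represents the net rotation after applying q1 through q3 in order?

q2 · q1 = -0.2871 + 0.052i - 0.9266j + 0.2373k
q3 · q2 · q1 = -0.3237 - 0.3977i - 0.7407j + 0.434k
-0.3237 - 0.3977i - 0.7407j + 0.434k


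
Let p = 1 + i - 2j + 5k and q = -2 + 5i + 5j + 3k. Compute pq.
-12 - 28i + 31j + 8k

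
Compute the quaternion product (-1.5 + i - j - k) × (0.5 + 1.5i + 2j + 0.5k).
0.25 - 0.25i - 5.5j + 2.25k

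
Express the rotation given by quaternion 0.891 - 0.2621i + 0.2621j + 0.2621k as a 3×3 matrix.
[[0.7252, -0.6045, 0.3297], [0.3297, 0.7252, 0.6045], [-0.6045, -0.3297, 0.7252]]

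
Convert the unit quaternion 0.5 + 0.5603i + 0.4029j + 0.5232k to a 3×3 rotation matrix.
[[0.1279, -0.0717, 0.9892], [0.9747, -0.1753, -0.1387], [0.1834, 0.9819, 0.0475]]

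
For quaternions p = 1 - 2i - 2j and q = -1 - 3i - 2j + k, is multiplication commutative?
No: pq = -11 - 3i + 2j - k ≠ -11 + i - 2j + 3k = qp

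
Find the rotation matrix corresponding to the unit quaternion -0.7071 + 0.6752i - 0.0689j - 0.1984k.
[[0.9118, -0.3736, -0.1705], [0.1875, 0.0095, 0.9822], [-0.3654, -0.9275, 0.0787]]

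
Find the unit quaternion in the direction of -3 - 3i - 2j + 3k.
-0.5388 - 0.5388i - 0.3592j + 0.5388k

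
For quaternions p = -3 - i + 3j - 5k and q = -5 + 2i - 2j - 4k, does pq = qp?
No: pq = 3 - 23i - 23j + 33k ≠ 3 + 21i + 5j + 41k = qp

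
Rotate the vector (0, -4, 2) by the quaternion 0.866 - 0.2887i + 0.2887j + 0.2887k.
(3.334, -1.333, 2.667)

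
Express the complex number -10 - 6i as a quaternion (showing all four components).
-10 - 6i + 0j + 0k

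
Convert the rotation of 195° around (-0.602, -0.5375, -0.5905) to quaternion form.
-0.1305 - 0.5968i - 0.5329j - 0.5854k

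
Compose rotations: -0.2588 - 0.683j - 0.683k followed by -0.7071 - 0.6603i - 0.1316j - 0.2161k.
-0.0545 + 0.1132i + 0.066j + 0.9899k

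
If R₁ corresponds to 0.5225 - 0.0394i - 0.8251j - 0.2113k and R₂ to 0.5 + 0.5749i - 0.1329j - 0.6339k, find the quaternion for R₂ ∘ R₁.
0.0403 - 0.2143i - 0.3355j - 0.9164k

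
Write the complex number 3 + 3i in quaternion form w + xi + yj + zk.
3 + 3i + 0j + 0k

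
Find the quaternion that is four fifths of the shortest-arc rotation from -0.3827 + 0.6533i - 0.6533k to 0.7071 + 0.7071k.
-0.6695 + 0.1432i - 0.7288k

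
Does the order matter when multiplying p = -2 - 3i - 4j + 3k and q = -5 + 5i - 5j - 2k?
Yes: pq = 11 + 28i + 39j + 24k ≠ 11 - 18i + 21j - 46k = qp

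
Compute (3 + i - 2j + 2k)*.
3 - i + 2j - 2k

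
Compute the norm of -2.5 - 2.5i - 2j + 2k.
4.528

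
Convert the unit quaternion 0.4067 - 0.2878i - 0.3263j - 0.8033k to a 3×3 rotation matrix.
[[-0.5035, 0.8412, 0.197], [-0.4656, -0.4562, 0.7583], [0.7278, 0.2901, 0.6214]]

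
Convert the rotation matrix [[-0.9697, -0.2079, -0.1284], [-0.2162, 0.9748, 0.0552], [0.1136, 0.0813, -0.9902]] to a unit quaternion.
-0.061 - 0.1069i + 0.9918j + 0.0344k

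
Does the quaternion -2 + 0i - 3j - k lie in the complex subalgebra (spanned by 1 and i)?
No. The quaternion -2 - 3j - k has j-coefficient y = -3 and k-coefficient z = -1, not both zero, so it does not lie in the complex subalgebra spanned by 1 and i.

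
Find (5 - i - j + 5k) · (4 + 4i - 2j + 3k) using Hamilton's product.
7 + 23i + 9j + 41k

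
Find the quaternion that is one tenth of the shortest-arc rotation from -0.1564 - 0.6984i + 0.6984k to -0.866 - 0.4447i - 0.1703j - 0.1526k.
-0.2608 - 0.7201i - 0.0221j + 0.6426k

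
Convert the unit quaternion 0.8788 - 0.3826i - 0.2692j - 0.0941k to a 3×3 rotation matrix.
[[0.8374, 0.3714, -0.4011], [0.0406, 0.6895, 0.7231], [0.5452, -0.6218, 0.5623]]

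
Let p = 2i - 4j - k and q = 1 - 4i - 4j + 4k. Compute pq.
-4 - 18i - 8j - 25k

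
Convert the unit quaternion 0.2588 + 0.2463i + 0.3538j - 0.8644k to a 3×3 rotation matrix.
[[-0.7447, 0.6217, -0.2427], [-0.2731, -0.6157, -0.7391], [-0.6089, -0.4842, 0.6283]]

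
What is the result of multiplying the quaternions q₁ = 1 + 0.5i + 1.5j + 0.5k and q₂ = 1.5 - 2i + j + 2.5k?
-0.25 + 2i + j + 6.75k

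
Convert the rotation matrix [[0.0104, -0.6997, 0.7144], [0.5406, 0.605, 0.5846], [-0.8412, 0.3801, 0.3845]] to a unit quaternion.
0.7071 - 0.0723i + 0.55j + 0.4385k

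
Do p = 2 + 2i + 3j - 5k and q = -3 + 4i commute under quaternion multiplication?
No: pq = -14 + 2i - 29j + 3k ≠ -14 + 2i + 11j + 27k = qp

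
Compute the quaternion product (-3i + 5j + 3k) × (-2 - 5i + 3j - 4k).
-18 - 23i - 37j + 10k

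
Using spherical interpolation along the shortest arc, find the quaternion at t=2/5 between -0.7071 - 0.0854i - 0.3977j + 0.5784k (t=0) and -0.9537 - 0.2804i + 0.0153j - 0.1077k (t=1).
-0.8908 - 0.1817i - 0.2536j + 0.3305k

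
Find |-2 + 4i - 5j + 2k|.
7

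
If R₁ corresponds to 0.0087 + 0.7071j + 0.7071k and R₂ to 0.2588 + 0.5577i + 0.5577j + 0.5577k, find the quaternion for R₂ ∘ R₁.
-0.7864 + 0.0049i - 0.2065j + 0.5822k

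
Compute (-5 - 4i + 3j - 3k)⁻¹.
-0.0847 + 0.0678i - 0.0508j + 0.0508k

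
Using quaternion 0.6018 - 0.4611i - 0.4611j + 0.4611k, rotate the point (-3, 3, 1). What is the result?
(-1.818, -2.362, -3.18)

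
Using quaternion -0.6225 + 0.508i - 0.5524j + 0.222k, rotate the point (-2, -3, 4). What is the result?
(3.925, 2.068, 3.052)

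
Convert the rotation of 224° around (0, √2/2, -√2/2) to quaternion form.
-0.3746 + 0.6556j - 0.6556k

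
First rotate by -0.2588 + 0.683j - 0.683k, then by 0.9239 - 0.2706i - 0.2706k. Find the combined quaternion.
-0.4239 + 0.2549i + 0.4462j - 0.7458k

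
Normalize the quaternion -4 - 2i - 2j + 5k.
-0.5714 - 0.2857i - 0.2857j + 0.7143k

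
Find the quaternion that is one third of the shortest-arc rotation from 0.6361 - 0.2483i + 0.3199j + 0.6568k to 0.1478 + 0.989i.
0.4538 - 0.6594i + 0.2625j + 0.5389k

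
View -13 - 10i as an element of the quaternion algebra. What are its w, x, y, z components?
-13 - 10i + 0j + 0k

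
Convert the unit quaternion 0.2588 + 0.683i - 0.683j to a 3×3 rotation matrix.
[[0.067, -0.933, -0.3535], [-0.933, 0.067, -0.3535], [0.3535, 0.3535, -0.866]]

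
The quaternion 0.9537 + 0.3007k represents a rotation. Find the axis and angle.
axis = (0, 0, 1), θ = 35°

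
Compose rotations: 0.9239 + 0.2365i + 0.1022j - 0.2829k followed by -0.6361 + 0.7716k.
-0.3694 - 0.2293i + 0.1175j + 0.8928k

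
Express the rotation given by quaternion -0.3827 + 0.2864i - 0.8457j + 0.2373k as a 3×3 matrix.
[[-0.543, -0.3028, 0.7832], [-0.666, 0.7233, -0.1822], [-0.5114, -0.6206, -0.5945]]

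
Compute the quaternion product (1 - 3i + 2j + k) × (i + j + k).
2i + 5j - 4k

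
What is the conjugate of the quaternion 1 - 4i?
1 + 4i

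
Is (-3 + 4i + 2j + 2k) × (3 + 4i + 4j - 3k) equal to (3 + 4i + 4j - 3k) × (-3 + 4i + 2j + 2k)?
No: pq = -27 - 14i + 14j + 23k ≠ -27 + 14i - 26j + 7k = qp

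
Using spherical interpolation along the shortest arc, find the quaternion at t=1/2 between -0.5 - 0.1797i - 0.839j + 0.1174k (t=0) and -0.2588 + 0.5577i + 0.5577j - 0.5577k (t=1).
-0.1391 - 0.4251i - 0.8053j + 0.3892k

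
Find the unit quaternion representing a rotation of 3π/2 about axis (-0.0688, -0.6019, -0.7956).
-0.7071 - 0.0486i - 0.4256j - 0.5626k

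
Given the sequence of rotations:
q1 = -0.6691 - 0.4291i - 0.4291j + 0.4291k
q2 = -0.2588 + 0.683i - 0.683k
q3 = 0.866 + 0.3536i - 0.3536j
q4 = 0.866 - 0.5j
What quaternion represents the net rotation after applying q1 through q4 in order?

q2 · q1 = 0.7593 - 0.639i + 0.1111j + 0.0529k
q3 · q2 · q1 = 0.9228 - 0.3036i - 0.191j - 0.1409k
q4 · q3 · q2 · q1 = 0.7036 - 0.1925i - 0.6268j - 0.2738k
0.7036 - 0.1925i - 0.6268j - 0.2738k


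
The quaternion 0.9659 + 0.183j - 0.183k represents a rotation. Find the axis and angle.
axis = (0, √2/2, -√2/2), θ = π/6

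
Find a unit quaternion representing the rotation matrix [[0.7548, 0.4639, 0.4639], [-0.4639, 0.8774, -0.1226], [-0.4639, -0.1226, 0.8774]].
0.9367 + 0.2476j - 0.2476k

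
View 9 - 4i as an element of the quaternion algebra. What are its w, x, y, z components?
9 - 4i + 0j + 0k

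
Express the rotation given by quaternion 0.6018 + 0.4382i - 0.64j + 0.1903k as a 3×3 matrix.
[[0.1084, -0.7899, -0.6035], [-0.3319, 0.5435, -0.771], [0.9371, 0.2838, -0.2032]]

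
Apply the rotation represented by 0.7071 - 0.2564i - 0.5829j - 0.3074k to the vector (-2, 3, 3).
(-0.062, 4.473, -1.41)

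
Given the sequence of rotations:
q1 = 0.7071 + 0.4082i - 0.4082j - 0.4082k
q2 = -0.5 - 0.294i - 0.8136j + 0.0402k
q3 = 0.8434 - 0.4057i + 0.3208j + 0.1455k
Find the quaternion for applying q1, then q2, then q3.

q2 · q1 = -0.5492 - 0.0635i - 0.4748j + 0.6846k
q3 · q2 · q1 = -0.4363 + 0.458i - 0.3081j + 0.7105k
-0.4363 + 0.458i - 0.3081j + 0.7105k


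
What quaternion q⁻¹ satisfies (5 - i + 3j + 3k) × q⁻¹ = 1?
0.1136 + 0.0227i - 0.0682j - 0.0682k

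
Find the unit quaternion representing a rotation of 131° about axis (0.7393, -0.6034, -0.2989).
0.4147 + 0.6727i - 0.5491j - 0.272k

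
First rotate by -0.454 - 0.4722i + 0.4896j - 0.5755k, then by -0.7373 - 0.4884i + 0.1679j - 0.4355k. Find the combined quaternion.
-0.2287 + 0.6865i - 0.5126j + 0.4622k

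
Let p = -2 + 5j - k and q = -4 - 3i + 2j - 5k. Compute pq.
-7 - 17i - 21j + 29k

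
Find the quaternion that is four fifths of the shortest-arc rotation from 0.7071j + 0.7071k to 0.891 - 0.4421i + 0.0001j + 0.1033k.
0.8321 - 0.4129i + 0.2093j + 0.3057k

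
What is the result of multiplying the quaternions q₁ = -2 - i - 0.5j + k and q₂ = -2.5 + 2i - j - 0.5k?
7 - 0.25i + 4.75j + 0.5k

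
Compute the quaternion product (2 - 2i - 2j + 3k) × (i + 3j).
8 - 7i + 9j - 4k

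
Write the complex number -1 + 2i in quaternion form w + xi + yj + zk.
-1 + 2i + 0j + 0k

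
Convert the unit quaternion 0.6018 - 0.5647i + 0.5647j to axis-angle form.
axis = (-√2/2, √2/2, 0), θ = 106°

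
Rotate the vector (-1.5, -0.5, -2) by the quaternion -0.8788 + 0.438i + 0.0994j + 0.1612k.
(-1.511, -1.592, -1.298)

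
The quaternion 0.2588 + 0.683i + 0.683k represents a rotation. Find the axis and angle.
axis = (√2/2, 0, √2/2), θ = 5π/6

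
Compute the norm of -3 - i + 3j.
√19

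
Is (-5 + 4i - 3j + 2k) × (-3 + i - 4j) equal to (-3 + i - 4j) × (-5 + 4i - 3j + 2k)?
No: pq = -1 - 9i + 31j - 19k ≠ -1 - 25i + 27j + 7k = qp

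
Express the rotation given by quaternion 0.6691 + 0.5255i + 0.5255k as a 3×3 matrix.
[[0.4477, -0.7032, 0.5523], [0.7032, -0.1046, -0.7032], [0.5523, 0.7032, 0.4477]]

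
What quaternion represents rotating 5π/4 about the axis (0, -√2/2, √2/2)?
-0.3827 - 0.6533j + 0.6533k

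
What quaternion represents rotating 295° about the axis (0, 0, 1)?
-0.8434 + 0.5373k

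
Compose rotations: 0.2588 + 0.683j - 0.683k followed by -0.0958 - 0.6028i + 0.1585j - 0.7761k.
-0.6631 + 0.2658i - 0.4361j - 0.5471k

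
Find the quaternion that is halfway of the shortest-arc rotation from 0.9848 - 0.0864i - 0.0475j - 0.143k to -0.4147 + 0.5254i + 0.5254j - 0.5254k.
0.8353 - 0.3651i - 0.3419j + 0.2282k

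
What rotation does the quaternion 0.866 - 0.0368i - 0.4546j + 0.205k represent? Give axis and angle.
axis = (-0.0736, -0.9091, 0.41), θ = π/3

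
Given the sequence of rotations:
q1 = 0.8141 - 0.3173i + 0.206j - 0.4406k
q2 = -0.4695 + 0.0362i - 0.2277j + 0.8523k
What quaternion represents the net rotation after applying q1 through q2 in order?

q2 · q1 = 0.0517 + 0.1032i - 0.5366j + 0.8359k
0.0517 + 0.1032i - 0.5366j + 0.8359k


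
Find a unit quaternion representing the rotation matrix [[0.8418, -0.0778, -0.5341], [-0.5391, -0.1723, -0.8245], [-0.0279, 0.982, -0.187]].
0.6088 + 0.7418i - 0.2079j - 0.1894k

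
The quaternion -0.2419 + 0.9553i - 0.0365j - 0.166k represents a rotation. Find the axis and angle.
axis = (0.9845, -0.0376, -0.1711), θ = 208°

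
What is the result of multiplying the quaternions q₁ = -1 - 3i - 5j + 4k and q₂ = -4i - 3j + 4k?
-43 - 4i - j - 15k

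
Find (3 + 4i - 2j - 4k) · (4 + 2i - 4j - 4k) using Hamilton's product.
-20 + 14i - 12j - 40k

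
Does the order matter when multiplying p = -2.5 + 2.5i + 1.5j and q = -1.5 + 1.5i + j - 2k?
Yes: pq = -1.5 - 10.5i + 0.25j + 5.25k ≠ -1.5 - 4.5i - 9.75j + 4.75k = qp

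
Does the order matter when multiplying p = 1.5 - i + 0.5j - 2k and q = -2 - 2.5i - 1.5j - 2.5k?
Yes: pq = -9.75 - 6i - 0.75j + 3k ≠ -9.75 + 2.5i - 5.75j - 2.5k = qp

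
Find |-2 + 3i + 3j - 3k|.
√31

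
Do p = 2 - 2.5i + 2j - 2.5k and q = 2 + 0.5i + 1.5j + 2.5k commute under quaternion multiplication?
No: pq = 8.5 + 4.75i + 12j - 4.75k ≠ 8.5 - 12.75i + 2j + 4.75k = qp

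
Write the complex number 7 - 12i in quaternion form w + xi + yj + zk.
7 - 12i + 0j + 0k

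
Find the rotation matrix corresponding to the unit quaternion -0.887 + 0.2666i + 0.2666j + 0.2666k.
[[0.7157, 0.6151, -0.3308], [-0.3308, 0.7157, 0.6151], [0.6151, -0.3308, 0.7157]]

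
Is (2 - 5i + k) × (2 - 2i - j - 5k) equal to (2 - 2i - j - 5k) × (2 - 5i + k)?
No: pq = -1 - 13i - 29j - 3k ≠ -1 - 15i + 25j - 13k = qp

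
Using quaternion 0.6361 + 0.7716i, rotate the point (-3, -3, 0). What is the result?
(-3, 0.572, -2.945)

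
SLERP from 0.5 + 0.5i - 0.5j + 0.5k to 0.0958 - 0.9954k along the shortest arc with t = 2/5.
0.2985 + 0.3444i - 0.3444j + 0.8208k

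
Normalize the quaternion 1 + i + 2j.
0.4082 + 0.4082i + 0.8165j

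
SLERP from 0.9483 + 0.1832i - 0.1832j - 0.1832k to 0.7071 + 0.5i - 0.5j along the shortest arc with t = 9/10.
0.7423 + 0.4736i - 0.4736j - 0.0193k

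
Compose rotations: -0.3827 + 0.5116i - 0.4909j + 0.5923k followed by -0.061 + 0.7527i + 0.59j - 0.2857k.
0.0971 - 0.1101i - 0.7878j - 0.5981k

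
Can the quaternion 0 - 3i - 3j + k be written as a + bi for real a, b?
No. The quaternion -3i - 3j + k has j-coefficient y = -3 and k-coefficient z = 1, not both zero, so it does not lie in the complex subalgebra spanned by 1 and i.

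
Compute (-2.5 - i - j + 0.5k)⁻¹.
-0.2941 + 0.1176i + 0.1176j - 0.0588k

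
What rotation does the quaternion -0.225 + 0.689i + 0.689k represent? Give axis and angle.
axis = (√2/2, 0, √2/2), θ = 206°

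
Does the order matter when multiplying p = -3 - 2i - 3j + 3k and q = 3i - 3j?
Yes: pq = -3 + 18j + 15k ≠ -3 - 18i - 15k = qp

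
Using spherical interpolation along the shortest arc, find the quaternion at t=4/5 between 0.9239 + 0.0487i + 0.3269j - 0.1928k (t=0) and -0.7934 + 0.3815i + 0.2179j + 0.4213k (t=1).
0.861 - 0.3056i - 0.1088j - 0.3917k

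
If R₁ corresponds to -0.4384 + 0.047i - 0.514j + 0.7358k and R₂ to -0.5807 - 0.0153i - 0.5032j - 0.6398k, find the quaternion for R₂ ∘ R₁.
0.4674 - 0.7197i + 0.5003j - 0.1153k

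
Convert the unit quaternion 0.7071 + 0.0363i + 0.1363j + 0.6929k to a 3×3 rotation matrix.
[[0.0026, -0.97, 0.2431], [0.9898, 0.0371, 0.1375], [-0.1425, 0.2402, 0.9602]]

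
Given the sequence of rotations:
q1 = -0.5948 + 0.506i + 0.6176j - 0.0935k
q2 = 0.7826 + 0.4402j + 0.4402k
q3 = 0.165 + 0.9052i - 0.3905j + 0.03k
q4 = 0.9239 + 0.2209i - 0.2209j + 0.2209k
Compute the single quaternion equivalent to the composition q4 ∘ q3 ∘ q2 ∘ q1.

q2 · q1 = -0.6962 + 0.083i + 0.4442j - 0.5577k
q3 · q2 · q1 = 0.0002 - 0.412i + 0.8525j + 0.3216k
q4 · q3 · q2 · q1 = 0.2085 - 0.64i + 0.6255j + 0.3945k
0.2085 - 0.64i + 0.6255j + 0.3945k


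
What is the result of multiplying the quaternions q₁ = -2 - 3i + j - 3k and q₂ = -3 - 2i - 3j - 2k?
-3 + 2i + 3j + 24k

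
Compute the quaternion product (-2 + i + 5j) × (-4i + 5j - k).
-21 + 3i - 9j + 27k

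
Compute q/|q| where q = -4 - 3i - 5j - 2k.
-0.5443 - 0.4082i - 0.6804j - 0.2722k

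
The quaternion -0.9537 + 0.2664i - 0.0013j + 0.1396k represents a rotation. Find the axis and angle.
axis = (0.8857, -0.0043, 0.4642), θ = 325°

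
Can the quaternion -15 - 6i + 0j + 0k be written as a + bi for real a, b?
Yes. The quaternion -15 - 6i has j- and k-coefficients y = z = 0, so it lies in the complex subalgebra spanned by 1 and i.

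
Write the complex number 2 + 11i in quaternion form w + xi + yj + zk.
2 + 11i + 0j + 0k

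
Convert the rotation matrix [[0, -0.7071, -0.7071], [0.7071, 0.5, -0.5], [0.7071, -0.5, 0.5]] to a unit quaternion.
0.7071 - 0.5j + 0.5k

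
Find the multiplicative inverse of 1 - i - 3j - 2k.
0.0667 + 0.0667i + 0.2j + 0.1333k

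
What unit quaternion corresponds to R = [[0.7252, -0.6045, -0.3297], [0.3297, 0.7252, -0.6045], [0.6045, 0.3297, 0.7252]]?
0.891 + 0.2621i - 0.2621j + 0.2621k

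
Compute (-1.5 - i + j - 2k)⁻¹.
-0.1818 + 0.1212i - 0.1212j + 0.2424k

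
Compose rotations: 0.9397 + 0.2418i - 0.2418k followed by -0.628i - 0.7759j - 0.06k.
0.1373 - 0.4025i - 0.8955j + 0.1312k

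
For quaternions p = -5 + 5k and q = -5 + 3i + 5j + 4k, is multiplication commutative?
No: pq = 5 - 40i - 10j - 45k ≠ 5 + 10i - 40j - 45k = qp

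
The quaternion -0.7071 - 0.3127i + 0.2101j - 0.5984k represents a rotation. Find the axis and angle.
axis = (-0.4422, 0.2971, -0.8463), θ = 3π/2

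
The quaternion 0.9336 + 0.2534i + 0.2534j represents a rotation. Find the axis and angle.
axis = (√2/2, √2/2, 0), θ = 42°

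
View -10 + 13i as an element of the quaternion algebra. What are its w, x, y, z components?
-10 + 13i + 0j + 0k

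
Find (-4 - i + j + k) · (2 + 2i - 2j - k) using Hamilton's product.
-3 - 9i + 11j + 6k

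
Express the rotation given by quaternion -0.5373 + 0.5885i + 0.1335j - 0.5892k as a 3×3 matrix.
[[0.27, -0.476, -0.8369], [0.7903, -0.387, 0.4751], [-0.55, -0.7897, 0.2717]]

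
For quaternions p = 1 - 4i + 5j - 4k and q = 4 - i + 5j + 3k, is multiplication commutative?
No: pq = -13 + 18i + 41j - 28k ≠ -13 - 52i + 9j + 2k = qp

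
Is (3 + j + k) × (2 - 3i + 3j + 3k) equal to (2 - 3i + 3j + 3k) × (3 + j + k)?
No: pq = -9i + 8j + 14k ≠ -9i + 14j + 8k = qp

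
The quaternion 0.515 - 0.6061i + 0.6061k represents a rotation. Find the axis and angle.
axis = (-√2/2, 0, √2/2), θ = 118°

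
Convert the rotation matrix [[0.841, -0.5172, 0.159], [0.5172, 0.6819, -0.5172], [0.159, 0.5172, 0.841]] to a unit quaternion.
0.917 + 0.282i + 0.282k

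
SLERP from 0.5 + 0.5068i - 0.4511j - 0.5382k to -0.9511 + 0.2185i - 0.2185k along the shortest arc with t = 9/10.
0.9788 - 0.1404i - 0.0613j + 0.1361k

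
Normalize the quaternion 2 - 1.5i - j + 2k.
0.5963 - 0.4472i - 0.2981j + 0.5963k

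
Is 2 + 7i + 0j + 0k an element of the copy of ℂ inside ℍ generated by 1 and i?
Yes. The quaternion 2 + 7i has j- and k-coefficients y = z = 0, so it lies in the complex subalgebra spanned by 1 and i.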